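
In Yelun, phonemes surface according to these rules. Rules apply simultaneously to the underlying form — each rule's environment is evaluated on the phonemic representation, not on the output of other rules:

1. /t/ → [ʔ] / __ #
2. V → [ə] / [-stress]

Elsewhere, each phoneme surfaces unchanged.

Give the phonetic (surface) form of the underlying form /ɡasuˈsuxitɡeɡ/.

/ɡ/ (word-initial) is unaffected → [ɡ].
/a/ (between /ɡ/ and /s/) occurs in an unstressed syllable → [ə] by rule 2.
/s/ (between /a/ and /u/) is unaffected → [s].
Rule 2 applies to /u/ (between /s/ and /s/: in an unstressed syllable) → [ə].
/s/ — not in any rule's target class → [s].
/u/ (between /s/ and /x/) fails the environment for rule 2, so it stays [u].
/x/ stays [x].
Rule 2 applies to /i/ (between /x/ and /t/: in an unstressed syllable) → [ə].
/t/ (between /i/ and /ɡ/) fails the environment for rule 1, so it stays [t].
/ɡ/ — not in any rule's target class → [ɡ].
/e/ — between /ɡ/ and /ɡ/, in an unstressed syllable — surfaces as [ə] (rule 2).
/ɡ/ — not in any rule's target class → [ɡ].

[ɡəsəˈsuxətɡəɡ]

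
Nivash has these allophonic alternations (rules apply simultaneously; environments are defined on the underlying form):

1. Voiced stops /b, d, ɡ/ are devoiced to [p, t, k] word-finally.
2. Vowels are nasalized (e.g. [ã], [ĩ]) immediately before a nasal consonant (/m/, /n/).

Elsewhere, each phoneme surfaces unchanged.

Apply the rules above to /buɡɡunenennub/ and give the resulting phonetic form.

[buɡɡũnẽnẽnnup]

/b/ (word-initial) is in the target of rule 1 but the environment (word-finally) is not met → [b].
/u/ (between /b/ and /ɡ/) is in the target of rule 2 but the environment (before a nasal consonant) is not met → [u].
/ɡ/ (between /u/ and /ɡ/) fails the environment for rule 1, so it stays [ɡ].
/ɡ/ (between /ɡ/ and /u/) is in the target of rule 1 but the environment (word-finally) is not met → [ɡ].
/u/ (between /ɡ/ and /n/) occurs before a nasal consonant → [ũ] by rule 2.
/n/ stays [n].
/e/ (between /n/ and /n/) occurs before a nasal consonant → [ẽ] by rule 2.
/n/ (between /e/ and /e/): no rule targets it → [n].
/e/ (between /n/ and /n/) occurs before a nasal consonant → [ẽ] by rule 2.
/n/ stays [n].
/n/ — not in any rule's target class → [n].
/u/ — between /n/ and /b/; rule 2 does not apply here → [u].
/b/ — word-final, word-finally — surfaces as [p] (rule 1).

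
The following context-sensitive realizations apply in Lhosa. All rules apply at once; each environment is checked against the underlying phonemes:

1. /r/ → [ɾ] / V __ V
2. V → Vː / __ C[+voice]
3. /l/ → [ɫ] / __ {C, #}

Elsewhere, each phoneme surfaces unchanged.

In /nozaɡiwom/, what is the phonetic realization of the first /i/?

/i/ meets the environment for rule 2 (before a voiced consonant) → [iː].

[iː]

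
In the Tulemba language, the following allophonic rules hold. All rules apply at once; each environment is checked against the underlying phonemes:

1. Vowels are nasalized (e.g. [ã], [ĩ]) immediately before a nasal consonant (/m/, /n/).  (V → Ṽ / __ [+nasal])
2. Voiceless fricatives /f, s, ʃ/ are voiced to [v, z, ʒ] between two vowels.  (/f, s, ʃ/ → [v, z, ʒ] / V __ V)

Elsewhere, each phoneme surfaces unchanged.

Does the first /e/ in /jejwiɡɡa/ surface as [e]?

Yes

/e/ (between /j/ and /j/) is in the target of rule 1 but the environment (before a nasal consonant) is not met → [e].
The actual realization is [e], which matches [e].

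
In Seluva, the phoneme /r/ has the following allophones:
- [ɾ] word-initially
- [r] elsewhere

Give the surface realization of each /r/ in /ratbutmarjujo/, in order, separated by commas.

Occurrence 1 (position 1): word-initially → [ɾ].
Occurrence 2 (position 9): no conditioning environment matches → elsewhere allophone [r].

[ɾ], [r]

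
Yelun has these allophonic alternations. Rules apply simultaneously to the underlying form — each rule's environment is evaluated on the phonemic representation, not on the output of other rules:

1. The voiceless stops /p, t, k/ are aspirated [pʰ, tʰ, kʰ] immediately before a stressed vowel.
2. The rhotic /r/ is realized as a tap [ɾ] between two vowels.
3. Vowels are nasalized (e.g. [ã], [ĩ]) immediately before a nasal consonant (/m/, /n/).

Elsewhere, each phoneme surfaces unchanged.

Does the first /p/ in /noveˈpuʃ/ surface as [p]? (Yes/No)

No

/p/ (between /e/ and /u/) occurs immediately before a stressed vowel → [pʰ] by rule 1.
The actual realization is [pʰ], not [p].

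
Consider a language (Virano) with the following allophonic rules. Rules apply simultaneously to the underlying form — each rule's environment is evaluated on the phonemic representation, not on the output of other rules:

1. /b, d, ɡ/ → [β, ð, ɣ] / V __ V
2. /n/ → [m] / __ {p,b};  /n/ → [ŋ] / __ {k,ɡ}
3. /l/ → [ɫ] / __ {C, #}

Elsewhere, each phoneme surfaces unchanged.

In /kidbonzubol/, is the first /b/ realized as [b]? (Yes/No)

/b/ (between /d/ and /o/): rule 1 targets it, but not between two vowels → unchanged [b].
The actual realization is [b], which matches [b].

Yes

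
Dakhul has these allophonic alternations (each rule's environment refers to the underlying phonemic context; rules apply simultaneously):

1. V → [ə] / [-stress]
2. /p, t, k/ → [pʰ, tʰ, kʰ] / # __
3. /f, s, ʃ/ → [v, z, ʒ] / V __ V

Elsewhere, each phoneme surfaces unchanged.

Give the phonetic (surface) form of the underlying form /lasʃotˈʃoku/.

[ləsʃətˈʃokə]

/l/ (word-initial): no rule targets it → [l].
/a/ (between /l/ and /s/) occurs in an unstressed syllable → [ə] by rule 1.
/s/ (between /a/ and /ʃ/): rule 3 targets it, but not between two vowels → unchanged [s].
/ʃ/ (between /s/ and /o/) is in the target of rule 3 but the environment (between two vowels) is not met → [ʃ].
/o/ (between /ʃ/ and /t/) occurs in an unstressed syllable → [ə] by rule 1.
/t/ (between /o/ and /ʃ/) is in the target of rule 2 but the environment (word-initially) is not met → [t].
/ʃ/ (between /t/ and /o/): rule 3 targets it, but not between two vowels → unchanged [ʃ].
/o/ — between /ʃ/ and /k/; rule 1 does not apply here → [o].
/k/ (between /o/ and /u/) is in the target of rule 2 but the environment (word-initially) is not met → [k].
Rule 1 applies to /u/ (word-final: in an unstressed syllable) → [ə].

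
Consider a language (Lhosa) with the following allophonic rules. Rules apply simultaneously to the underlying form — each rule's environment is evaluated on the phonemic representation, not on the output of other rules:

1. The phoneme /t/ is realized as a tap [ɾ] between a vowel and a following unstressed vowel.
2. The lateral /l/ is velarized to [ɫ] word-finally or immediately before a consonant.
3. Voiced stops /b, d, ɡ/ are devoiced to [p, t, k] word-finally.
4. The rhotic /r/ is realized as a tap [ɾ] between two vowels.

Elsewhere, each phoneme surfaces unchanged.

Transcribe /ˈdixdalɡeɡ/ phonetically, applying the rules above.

[ˈdixdaɫɡek]

/d/ (word-initial) is in the target of rule 3 but the environment (word-finally) is not met → [d].
/i/ (between /d/ and /x/) is unaffected → [i].
/x/ (between /i/ and /d/) is unaffected → [x].
/d/ (between /x/ and /a/) fails the environment for rule 3, so it stays [d].
/a/ (between /d/ and /l/) is unaffected → [a].
/l/ meets the environment for rule 2 (word-finally or immediately before a consonant) → [ɫ].
/ɡ/ (between /l/ and /e/) fails the environment for rule 3, so it stays [ɡ].
/e/ stays [e].
Rule 3 applies to /ɡ/ (word-final: word-finally) → [k].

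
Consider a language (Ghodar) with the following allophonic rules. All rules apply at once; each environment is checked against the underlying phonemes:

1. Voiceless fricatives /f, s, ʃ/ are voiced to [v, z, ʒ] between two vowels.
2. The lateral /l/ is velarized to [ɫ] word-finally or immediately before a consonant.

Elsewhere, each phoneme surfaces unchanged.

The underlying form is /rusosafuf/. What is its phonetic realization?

[ruzozavuf]

/s/ meets the environment for rule 1 (between two vowels) → [z].
/s/ meets the environment for rule 1 (between two vowels) → [z].
/f/ (between /a/ and /u/) occurs between two vowels → [v] by rule 1.
/f/ (word-final) fails the environment for rule 1, so it stays [f].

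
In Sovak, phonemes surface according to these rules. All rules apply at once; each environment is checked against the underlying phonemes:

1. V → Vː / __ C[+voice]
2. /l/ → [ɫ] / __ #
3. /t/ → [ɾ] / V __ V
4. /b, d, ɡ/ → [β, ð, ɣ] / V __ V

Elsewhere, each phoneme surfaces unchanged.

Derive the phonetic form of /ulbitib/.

/u/ (word-initial): before a voiced consonant, so rule 1 applies → [uː].
/l/ (between /u/ and /b/) fails the environment for rule 2, so it stays [l].
/b/ — between /l/ and /i/; rule 4 does not apply here → [b].
/i/ — between /b/ and /t/; rule 1 does not apply here → [i].
Rule 3 applies to /t/ (between /i/ and /i/: between two vowels) → [ɾ].
/i/ meets the environment for rule 1 (before a voiced consonant) → [iː].
/b/ (word-final) fails the environment for rule 4, so it stays [b].

[uːlbiɾiːb]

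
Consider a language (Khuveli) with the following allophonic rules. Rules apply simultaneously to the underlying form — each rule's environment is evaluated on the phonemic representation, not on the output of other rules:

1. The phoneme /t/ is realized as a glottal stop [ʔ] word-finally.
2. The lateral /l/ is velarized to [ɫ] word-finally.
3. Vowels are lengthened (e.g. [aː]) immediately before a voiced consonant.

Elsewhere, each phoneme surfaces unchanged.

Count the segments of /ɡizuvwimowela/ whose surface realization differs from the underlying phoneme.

5

Segments that undergo a rule: /i/ → [iː] (rule 3); /u/ → [uː] (rule 3); /i/ → [iː] (rule 3); /o/ → [oː] (rule 3); /e/ → [eː] (rule 3).
All other segments surface unchanged.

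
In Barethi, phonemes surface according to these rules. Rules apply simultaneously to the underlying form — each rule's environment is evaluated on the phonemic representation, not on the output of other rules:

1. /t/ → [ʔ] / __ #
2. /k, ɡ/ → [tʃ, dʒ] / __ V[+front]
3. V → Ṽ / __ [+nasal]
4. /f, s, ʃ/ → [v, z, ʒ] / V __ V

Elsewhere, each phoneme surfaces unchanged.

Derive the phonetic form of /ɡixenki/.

[dʒixẽntʃi]

/ɡ/ — word-initial, before a front vowel — surfaces as [dʒ] (rule 2).
/i/ (between /ɡ/ and /x/): rule 3 targets it, but not before a nasal consonant → unchanged [i].
/x/ stays [x].
/e/ — between /x/ and /n/, before a nasal consonant — surfaces as [ẽ] (rule 3).
/n/ (between /e/ and /k/) is unaffected → [n].
/k/ (between /n/ and /i/): before a front vowel, so rule 2 applies → [tʃ].
/i/ — word-final; rule 3 does not apply here → [i].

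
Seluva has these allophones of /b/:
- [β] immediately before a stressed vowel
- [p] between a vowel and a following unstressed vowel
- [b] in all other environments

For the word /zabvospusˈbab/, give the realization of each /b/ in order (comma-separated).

Occurrence 1 (position 3): no conditioning environment matches → elsewhere allophone [b].
Occurrence 2 (position 10): immediately before a stressed vowel → [β].
Occurrence 3 (position 12): no conditioning environment matches → elsewhere allophone [b].

[b], [β], [b]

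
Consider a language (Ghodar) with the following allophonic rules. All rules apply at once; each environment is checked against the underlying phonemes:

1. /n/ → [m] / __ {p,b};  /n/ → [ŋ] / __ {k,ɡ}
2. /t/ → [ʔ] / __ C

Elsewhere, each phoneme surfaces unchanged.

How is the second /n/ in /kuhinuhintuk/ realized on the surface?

/n/ (between /i/ and /t/): rule 1 targets it, but not before a labial or velar stop → unchanged [n].

[n]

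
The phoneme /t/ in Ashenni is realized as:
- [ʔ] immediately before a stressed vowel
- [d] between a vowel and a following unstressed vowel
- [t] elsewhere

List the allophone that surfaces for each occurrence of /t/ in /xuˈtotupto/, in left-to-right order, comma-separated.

[ʔ], [d], [t]

Occurrence 1 (position 3): immediately before a stressed vowel → [ʔ].
Occurrence 2 (position 5): between a vowel and a following unstressed vowel → [d].
Occurrence 3 (position 8): no conditioning environment matches → elsewhere allophone [t].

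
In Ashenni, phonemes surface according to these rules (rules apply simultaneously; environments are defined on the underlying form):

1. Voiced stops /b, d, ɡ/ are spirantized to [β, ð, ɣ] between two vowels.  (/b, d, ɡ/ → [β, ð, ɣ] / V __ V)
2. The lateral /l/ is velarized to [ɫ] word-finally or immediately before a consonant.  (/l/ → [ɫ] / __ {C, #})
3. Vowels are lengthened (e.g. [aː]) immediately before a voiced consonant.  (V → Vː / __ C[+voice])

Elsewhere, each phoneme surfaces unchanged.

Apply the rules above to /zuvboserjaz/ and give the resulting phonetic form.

/z/ (word-initial) is unaffected → [z].
/u/ — between /z/ and /v/, before a voiced consonant — surfaces as [uː] (rule 3).
/v/ (between /u/ and /b/) is unaffected → [v].
/b/ (between /v/ and /o/) is in the target of rule 1 but the environment (between two vowels) is not met → [b].
/o/ (between /b/ and /s/) fails the environment for rule 3, so it stays [o].
/s/ (between /o/ and /e/) is unaffected → [s].
/e/ (between /s/ and /r/) occurs before a voiced consonant → [eː] by rule 3.
/r/ (between /e/ and /j/): no rule targets it → [r].
/j/ stays [j].
Rule 3 applies to /a/ (between /j/ and /z/: before a voiced consonant) → [aː].
/z/ stays [z].

[zuːvboseːrjaːz]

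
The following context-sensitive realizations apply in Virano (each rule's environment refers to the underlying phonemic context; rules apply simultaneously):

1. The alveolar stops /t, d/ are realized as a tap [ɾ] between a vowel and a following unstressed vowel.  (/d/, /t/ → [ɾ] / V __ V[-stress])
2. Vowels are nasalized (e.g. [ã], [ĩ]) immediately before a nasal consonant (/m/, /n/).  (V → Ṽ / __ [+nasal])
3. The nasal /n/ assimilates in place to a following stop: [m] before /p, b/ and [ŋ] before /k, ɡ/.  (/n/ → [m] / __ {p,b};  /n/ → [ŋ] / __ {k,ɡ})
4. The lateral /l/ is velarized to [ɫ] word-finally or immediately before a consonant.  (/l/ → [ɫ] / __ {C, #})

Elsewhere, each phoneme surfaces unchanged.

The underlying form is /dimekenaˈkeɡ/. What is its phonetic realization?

[dĩmekẽnaˈkeɡ]

/d/ — word-initial; rule 1 does not apply here → [d].
/i/ (between /d/ and /m/): before a nasal consonant, so rule 2 applies → [ĩ].
/e/ — between /m/ and /k/; rule 2 does not apply here → [e].
/e/ meets the environment for rule 2 (before a nasal consonant) → [ẽ].
/n/ (between /e/ and /a/) fails the environment for rule 3, so it stays [n].
/a/ — between /n/ and /k/; rule 2 does not apply here → [a].
/e/ (between /k/ and /ɡ/) is in the target of rule 2 but the environment (before a nasal consonant) is not met → [e].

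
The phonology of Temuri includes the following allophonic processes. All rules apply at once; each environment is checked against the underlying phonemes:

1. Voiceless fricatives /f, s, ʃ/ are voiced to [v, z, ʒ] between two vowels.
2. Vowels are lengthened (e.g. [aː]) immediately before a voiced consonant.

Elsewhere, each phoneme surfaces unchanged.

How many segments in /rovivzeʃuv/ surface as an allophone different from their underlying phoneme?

Segments that undergo a rule: /o/ → [oː] (rule 2); /i/ → [iː] (rule 2); /ʃ/ → [ʒ] (rule 1); /u/ → [uː] (rule 2).
All other segments surface unchanged.

4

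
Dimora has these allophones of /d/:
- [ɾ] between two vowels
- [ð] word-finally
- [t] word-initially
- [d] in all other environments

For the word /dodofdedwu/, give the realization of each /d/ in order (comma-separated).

[t], [ɾ], [d], [d]

Occurrence 1 (position 1): word-initially → [t].
Occurrence 2 (position 3): between two vowels → [ɾ].
Occurrence 3 (position 6): no conditioning environment matches → elsewhere allophone [d].
Occurrence 4 (position 8): no conditioning environment matches → elsewhere allophone [d].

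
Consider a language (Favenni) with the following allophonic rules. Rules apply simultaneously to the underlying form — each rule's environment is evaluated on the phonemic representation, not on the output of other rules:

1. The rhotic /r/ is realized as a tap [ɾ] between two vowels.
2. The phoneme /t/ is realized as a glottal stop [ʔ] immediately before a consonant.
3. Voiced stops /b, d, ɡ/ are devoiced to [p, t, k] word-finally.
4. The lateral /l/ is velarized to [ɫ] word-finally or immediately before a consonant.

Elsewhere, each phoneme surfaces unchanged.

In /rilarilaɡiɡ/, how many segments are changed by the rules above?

Segments that undergo a rule: /r/ → [ɾ] (rule 1); /ɡ/ → [k] (rule 3).
All other segments surface unchanged.

2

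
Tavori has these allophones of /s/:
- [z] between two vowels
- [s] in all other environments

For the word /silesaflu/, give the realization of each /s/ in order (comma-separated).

Occurrence 1 (position 1): no conditioning environment matches → elsewhere allophone [s].
Occurrence 2 (position 5): between two vowels → [z].

[s], [z]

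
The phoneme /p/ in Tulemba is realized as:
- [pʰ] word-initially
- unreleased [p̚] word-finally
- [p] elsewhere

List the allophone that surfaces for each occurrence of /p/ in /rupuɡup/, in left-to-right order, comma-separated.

Occurrence 1 (position 3): no conditioning environment matches → elsewhere allophone [p].
Occurrence 2 (position 7): word-finally → [p̚].

[p], [p̚]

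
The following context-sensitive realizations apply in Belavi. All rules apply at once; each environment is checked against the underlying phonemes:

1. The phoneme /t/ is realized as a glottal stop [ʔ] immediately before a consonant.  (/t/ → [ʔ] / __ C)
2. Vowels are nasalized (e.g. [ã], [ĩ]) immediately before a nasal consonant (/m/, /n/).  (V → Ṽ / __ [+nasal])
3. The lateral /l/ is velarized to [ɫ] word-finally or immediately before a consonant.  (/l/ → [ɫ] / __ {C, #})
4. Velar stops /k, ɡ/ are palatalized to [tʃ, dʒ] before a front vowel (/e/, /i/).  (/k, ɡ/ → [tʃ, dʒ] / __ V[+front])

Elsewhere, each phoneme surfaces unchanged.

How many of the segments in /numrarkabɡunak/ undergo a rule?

2

Segments that undergo a rule: /u/ → [ũ] (rule 2); /u/ → [ũ] (rule 2).
All other segments surface unchanged.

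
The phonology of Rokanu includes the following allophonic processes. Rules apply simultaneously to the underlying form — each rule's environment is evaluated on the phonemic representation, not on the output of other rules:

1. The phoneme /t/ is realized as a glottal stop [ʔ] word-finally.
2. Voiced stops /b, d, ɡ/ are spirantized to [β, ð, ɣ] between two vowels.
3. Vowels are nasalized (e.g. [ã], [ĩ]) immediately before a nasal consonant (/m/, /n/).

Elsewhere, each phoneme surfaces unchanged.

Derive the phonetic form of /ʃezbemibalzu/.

/ʃ/ (word-initial): no rule targets it → [ʃ].
/e/ (between /ʃ/ and /z/) is in the target of rule 3 but the environment (before a nasal consonant) is not met → [e].
/z/ stays [z].
/b/ (between /z/ and /e/) fails the environment for rule 2, so it stays [b].
/e/ (between /b/ and /m/): before a nasal consonant, so rule 3 applies → [ẽ].
/m/ (between /e/ and /i/): no rule targets it → [m].
/i/ — between /m/ and /b/; rule 3 does not apply here → [i].
/b/ (between /i/ and /a/) occurs between two vowels → [β] by rule 2.
/a/ (between /b/ and /l/): rule 3 targets it, but not before a nasal consonant → unchanged [a].
/l/ stays [l].
/z/ (between /l/ and /u/): no rule targets it → [z].
/u/ — word-final; rule 3 does not apply here → [u].

[ʃezbẽmiβalzu]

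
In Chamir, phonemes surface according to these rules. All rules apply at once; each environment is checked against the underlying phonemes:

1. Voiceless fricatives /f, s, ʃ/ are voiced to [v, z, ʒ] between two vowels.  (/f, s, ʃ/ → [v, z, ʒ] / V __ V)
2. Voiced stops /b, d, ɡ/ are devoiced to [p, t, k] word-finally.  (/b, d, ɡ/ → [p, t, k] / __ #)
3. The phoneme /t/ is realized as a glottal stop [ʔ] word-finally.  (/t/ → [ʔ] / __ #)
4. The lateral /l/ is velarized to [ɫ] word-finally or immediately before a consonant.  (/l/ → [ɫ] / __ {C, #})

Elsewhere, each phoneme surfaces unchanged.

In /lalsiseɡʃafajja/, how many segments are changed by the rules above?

3

Segments that undergo a rule: /l/ → [ɫ] (rule 4); /s/ → [z] (rule 1); /f/ → [v] (rule 1).
All other segments surface unchanged.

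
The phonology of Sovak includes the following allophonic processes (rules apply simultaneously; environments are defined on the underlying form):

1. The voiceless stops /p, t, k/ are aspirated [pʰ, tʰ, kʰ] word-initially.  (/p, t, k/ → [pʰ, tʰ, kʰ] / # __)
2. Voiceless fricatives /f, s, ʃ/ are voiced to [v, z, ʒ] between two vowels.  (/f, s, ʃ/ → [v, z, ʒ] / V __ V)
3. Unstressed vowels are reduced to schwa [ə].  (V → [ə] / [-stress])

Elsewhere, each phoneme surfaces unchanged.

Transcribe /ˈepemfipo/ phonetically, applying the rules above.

[ˈepəmfəpə]

/e/ — word-initial; rule 3 does not apply here → [e].
/p/ (between /e/ and /e/) fails the environment for rule 1, so it stays [p].
/e/ (between /p/ and /m/) occurs in an unstressed syllable → [ə] by rule 3.
/m/ (between /e/ and /f/): no rule targets it → [m].
/f/ — between /m/ and /i/; rule 2 does not apply here → [f].
/i/ (between /f/ and /p/): in an unstressed syllable, so rule 3 applies → [ə].
/p/ (between /i/ and /o/): rule 1 targets it, but not word-initially → unchanged [p].
/o/ (word-final) occurs in an unstressed syllable → [ə] by rule 3.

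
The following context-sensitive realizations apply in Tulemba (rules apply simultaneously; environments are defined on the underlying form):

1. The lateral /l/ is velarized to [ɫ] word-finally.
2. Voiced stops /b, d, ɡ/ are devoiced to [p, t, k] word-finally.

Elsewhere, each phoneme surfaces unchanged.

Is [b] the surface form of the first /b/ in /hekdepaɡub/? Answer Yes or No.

/b/ — word-final, word-finally — surfaces as [p] (rule 2).
The actual realization is [p], not [b].

No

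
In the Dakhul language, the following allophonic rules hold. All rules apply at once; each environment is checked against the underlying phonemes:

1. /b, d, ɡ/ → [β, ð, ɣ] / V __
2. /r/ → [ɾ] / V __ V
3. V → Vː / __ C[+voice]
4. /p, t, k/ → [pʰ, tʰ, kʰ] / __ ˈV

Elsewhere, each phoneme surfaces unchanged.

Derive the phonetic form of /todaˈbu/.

/t/ (word-initial): rule 4 targets it, but not immediately before a stressed vowel → unchanged [t].
/o/ — between /t/ and /d/, before a voiced consonant — surfaces as [oː] (rule 3).
Rule 1 applies to /d/ (between /o/ and /a/: immediately after a vowel) → [ð].
/a/ — between /d/ and /b/, before a voiced consonant — surfaces as [aː] (rule 3).
/b/ (between /a/ and /u/) occurs immediately after a vowel → [β] by rule 1.
/u/ — word-final; rule 3 does not apply here → [u].

[toːðaːˈβu]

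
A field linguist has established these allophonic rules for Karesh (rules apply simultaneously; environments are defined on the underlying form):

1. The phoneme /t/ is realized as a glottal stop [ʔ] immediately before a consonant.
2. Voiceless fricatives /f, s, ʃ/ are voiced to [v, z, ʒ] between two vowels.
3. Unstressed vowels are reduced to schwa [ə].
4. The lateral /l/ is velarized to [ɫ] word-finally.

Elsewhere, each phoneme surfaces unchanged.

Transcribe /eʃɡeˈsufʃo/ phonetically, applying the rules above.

[əʃɡəˈzufʃə]

/e/ meets the environment for rule 3 (in an unstressed syllable) → [ə].
/ʃ/ — between /e/ and /ɡ/; rule 2 does not apply here → [ʃ].
/ɡ/ stays [ɡ].
/e/ — between /ɡ/ and /s/, in an unstressed syllable — surfaces as [ə] (rule 3).
/s/ (between /e/ and /u/) occurs between two vowels → [z] by rule 2.
/u/ — between /s/ and /f/; rule 3 does not apply here → [u].
/f/ (between /u/ and /ʃ/) fails the environment for rule 2, so it stays [f].
/ʃ/ (between /f/ and /o/) fails the environment for rule 2, so it stays [ʃ].
/o/ — word-final, in an unstressed syllable — surfaces as [ə] (rule 3).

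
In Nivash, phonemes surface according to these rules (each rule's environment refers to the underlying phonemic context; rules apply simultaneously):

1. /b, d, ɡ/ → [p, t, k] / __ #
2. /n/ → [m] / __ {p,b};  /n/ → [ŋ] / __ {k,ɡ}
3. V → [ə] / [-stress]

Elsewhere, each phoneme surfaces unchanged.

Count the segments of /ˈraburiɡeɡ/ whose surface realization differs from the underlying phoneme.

4

Segments that undergo a rule: /u/ → [ə] (rule 3); /i/ → [ə] (rule 3); /e/ → [ə] (rule 3); /ɡ/ → [k] (rule 1).
All other segments surface unchanged.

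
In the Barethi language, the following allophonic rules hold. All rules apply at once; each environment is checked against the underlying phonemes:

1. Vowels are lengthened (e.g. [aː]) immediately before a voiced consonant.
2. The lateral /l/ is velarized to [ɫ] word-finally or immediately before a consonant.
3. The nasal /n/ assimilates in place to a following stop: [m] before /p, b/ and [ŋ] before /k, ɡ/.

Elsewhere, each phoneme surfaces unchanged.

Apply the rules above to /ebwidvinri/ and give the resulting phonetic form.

Rule 1 applies to /e/ (word-initial: before a voiced consonant) → [eː].
/b/ — not in any rule's target class → [b].
/w/ (between /b/ and /i/) is unaffected → [w].
/i/ meets the environment for rule 1 (before a voiced consonant) → [iː].
/d/ (between /i/ and /v/): no rule targets it → [d].
/v/ (between /d/ and /i/) is unaffected → [v].
/i/ meets the environment for rule 1 (before a voiced consonant) → [iː].
/n/ (between /i/ and /r/): rule 3 targets it, but not before a labial or velar stop → unchanged [n].
/r/ (between /n/ and /i/): no rule targets it → [r].
/i/ (word-final) fails the environment for rule 1, so it stays [i].

[eːbwiːdviːnri]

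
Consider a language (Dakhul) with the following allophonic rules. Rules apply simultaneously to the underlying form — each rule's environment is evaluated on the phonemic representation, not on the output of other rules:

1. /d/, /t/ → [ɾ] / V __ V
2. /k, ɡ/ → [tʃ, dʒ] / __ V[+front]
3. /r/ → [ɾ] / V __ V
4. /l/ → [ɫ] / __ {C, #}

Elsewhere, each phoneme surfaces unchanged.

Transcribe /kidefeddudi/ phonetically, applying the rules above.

[tʃiɾefedduɾi]

/k/ meets the environment for rule 2 (before a front vowel) → [tʃ].
/i/ (between /k/ and /d/): no rule targets it → [i].
/d/ — between /i/ and /e/, between two vowels — surfaces as [ɾ] (rule 1).
/e/ — not in any rule's target class → [e].
/f/ — not in any rule's target class → [f].
/e/ (between /f/ and /d/) is unaffected → [e].
/d/ (between /e/ and /d/) fails the environment for rule 1, so it stays [d].
/d/ (between /d/ and /u/): rule 1 targets it, but not between two vowels → unchanged [d].
/u/ (between /d/ and /d/): no rule targets it → [u].
Rule 1 applies to /d/ (between /u/ and /i/: between two vowels) → [ɾ].
/i/ (word-final) is unaffected → [i].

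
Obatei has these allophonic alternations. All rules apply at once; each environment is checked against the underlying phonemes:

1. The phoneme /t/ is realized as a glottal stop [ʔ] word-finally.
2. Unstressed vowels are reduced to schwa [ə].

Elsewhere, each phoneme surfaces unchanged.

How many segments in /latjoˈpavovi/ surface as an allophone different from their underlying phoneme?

Segments that undergo a rule: /a/ → [ə] (rule 2); /o/ → [ə] (rule 2); /o/ → [ə] (rule 2); /i/ → [ə] (rule 2).
All other segments surface unchanged.

4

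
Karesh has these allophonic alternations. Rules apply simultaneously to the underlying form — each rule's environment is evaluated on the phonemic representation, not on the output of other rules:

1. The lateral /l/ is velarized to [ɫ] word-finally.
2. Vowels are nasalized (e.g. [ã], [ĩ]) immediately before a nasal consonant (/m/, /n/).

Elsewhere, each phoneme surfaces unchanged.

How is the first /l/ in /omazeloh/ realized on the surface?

/l/ (between /e/ and /o/) fails the environment for rule 1, so it stays [l].

[l]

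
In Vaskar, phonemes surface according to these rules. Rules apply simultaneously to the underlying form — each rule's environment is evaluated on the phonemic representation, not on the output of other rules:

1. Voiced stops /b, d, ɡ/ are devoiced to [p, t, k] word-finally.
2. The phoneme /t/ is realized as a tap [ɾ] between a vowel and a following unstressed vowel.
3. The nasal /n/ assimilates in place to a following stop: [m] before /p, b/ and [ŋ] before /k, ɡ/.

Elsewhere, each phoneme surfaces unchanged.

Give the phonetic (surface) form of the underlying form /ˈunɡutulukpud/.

/u/ — not in any rule's target class → [u].
/n/ — between /u/ and /ɡ/, before a labial or velar stop — surfaces as [ŋ] (rule 3).
/ɡ/ (between /n/ and /u/): rule 1 targets it, but not word-finally → unchanged [ɡ].
/u/ — not in any rule's target class → [u].
/t/ (between /u/ and /u/) occurs between a vowel and a following unstressed vowel → [ɾ] by rule 2.
/u/ (between /t/ and /l/): no rule targets it → [u].
/l/ — not in any rule's target class → [l].
/u/ stays [u].
/k/ stays [k].
/p/ (between /k/ and /u/) is unaffected → [p].
/u/ — not in any rule's target class → [u].
/d/ (word-final) occurs word-finally → [t] by rule 1.

[ˈuŋɡuɾulukput]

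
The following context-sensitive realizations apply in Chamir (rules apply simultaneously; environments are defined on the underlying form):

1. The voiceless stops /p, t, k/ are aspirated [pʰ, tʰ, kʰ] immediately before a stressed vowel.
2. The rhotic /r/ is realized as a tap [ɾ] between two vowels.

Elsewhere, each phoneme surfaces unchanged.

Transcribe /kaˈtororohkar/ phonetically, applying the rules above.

[kaˈtʰoɾoɾohkar]

/k/ (word-initial) fails the environment for rule 1, so it stays [k].
/a/ (between /k/ and /t/): no rule targets it → [a].
Rule 1 applies to /t/ (between /a/ and /o/: immediately before a stressed vowel) → [tʰ].
/o/ (between /t/ and /r/): no rule targets it → [o].
Rule 2 applies to /r/ (between /o/ and /o/: between two vowels) → [ɾ].
/o/ (between /r/ and /r/) is unaffected → [o].
/r/ (between /o/ and /o/) occurs between two vowels → [ɾ] by rule 2.
/o/ (between /r/ and /h/) is unaffected → [o].
/h/ (between /o/ and /k/): no rule targets it → [h].
/k/ (between /h/ and /a/): rule 1 targets it, but not immediately before a stressed vowel → unchanged [k].
/a/ — not in any rule's target class → [a].
/r/ — word-final; rule 2 does not apply here → [r].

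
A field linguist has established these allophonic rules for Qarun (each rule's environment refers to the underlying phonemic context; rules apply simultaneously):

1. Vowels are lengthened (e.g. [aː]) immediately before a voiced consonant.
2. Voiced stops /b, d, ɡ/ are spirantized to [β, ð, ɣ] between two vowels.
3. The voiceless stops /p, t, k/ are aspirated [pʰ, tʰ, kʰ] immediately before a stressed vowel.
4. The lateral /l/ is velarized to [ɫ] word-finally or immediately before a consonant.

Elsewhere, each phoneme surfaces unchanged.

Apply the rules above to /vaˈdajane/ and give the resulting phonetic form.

[vaːˈðaːjaːne]

/v/ stays [v].
Rule 1 applies to /a/ (between /v/ and /d/: before a voiced consonant) → [aː].
/d/ (between /a/ and /a/): between two vowels, so rule 2 applies → [ð].
/a/ meets the environment for rule 1 (before a voiced consonant) → [aː].
/j/ (between /a/ and /a/) is unaffected → [j].
Rule 1 applies to /a/ (between /j/ and /n/: before a voiced consonant) → [aː].
/n/ (between /a/ and /e/): no rule targets it → [n].
/e/ (word-final): rule 1 targets it, but not before a voiced consonant → unchanged [e].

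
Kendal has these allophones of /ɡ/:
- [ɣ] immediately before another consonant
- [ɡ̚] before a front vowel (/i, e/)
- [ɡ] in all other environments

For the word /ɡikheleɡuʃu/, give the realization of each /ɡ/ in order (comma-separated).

[ɡ̚], [ɡ]

Occurrence 1 (position 1): before a front vowel (/i, e/) → [ɡ̚].
Occurrence 2 (position 8): no conditioning environment matches → elsewhere allophone [ɡ].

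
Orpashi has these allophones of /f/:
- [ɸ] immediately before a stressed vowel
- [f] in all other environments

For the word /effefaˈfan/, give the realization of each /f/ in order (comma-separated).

[f], [f], [f], [ɸ]

Occurrence 1 (position 2): no conditioning environment matches → elsewhere allophone [f].
Occurrence 2 (position 3): no conditioning environment matches → elsewhere allophone [f].
Occurrence 3 (position 5): no conditioning environment matches → elsewhere allophone [f].
Occurrence 4 (position 7): immediately before a stressed vowel → [ɸ].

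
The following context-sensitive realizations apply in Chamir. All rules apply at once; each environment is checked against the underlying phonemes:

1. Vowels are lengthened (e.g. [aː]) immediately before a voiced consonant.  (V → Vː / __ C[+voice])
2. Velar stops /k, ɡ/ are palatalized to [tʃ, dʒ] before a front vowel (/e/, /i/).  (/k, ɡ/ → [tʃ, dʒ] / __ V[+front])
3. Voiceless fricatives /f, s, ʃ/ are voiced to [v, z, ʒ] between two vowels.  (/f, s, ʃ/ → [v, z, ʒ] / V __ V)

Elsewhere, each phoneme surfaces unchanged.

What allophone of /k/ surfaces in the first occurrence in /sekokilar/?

[k]

/k/ (between /e/ and /o/) is in the target of rule 2 but the environment (before a front vowel) is not met → [k].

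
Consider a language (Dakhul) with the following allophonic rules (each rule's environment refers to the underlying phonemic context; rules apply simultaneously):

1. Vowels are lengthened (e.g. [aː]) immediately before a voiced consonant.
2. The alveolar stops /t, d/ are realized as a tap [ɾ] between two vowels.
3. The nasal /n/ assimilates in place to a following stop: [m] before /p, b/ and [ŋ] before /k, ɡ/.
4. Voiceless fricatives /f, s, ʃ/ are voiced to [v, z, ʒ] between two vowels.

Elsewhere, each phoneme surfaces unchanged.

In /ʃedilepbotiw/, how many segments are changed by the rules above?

Segments that undergo a rule: /e/ → [eː] (rule 1); /d/ → [ɾ] (rule 2); /i/ → [iː] (rule 1); /t/ → [ɾ] (rule 2); /i/ → [iː] (rule 1).
All other segments surface unchanged.

5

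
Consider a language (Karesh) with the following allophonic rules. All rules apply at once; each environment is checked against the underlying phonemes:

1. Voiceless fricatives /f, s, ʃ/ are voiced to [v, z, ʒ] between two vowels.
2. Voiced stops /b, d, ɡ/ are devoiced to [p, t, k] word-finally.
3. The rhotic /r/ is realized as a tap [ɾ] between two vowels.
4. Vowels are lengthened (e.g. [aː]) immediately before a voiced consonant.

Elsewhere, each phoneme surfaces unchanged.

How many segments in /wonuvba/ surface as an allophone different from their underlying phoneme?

2

Segments that undergo a rule: /o/ → [oː] (rule 4); /u/ → [uː] (rule 4).
All other segments surface unchanged.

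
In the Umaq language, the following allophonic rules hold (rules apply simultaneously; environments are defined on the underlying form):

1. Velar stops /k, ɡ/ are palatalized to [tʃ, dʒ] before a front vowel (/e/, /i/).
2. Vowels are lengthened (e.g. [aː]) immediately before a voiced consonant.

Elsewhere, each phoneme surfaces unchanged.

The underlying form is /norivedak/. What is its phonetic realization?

/n/ — not in any rule's target class → [n].
/o/ (between /n/ and /r/): before a voiced consonant, so rule 2 applies → [oː].
/r/ — not in any rule's target class → [r].
/i/ meets the environment for rule 2 (before a voiced consonant) → [iː].
/v/ (between /i/ and /e/) is unaffected → [v].
/e/ — between /v/ and /d/, before a voiced consonant — surfaces as [eː] (rule 2).
/d/ (between /e/ and /a/) is unaffected → [d].
/a/ (between /d/ and /k/) is in the target of rule 2 but the environment (before a voiced consonant) is not met → [a].
/k/ — word-final; rule 1 does not apply here → [k].

[noːriːveːdak]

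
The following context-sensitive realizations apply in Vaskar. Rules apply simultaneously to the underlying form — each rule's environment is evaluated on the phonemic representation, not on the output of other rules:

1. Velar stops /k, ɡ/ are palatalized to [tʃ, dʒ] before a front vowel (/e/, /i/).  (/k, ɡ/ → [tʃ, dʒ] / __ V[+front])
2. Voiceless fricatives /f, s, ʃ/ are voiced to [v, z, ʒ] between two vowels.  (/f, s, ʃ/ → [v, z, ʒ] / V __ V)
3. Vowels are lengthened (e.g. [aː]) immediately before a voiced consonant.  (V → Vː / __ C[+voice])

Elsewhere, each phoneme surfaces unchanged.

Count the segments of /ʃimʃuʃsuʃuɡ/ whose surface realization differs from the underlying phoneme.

Segments that undergo a rule: /i/ → [iː] (rule 3); /ʃ/ → [ʒ] (rule 2); /u/ → [uː] (rule 3).
All other segments surface unchanged.

3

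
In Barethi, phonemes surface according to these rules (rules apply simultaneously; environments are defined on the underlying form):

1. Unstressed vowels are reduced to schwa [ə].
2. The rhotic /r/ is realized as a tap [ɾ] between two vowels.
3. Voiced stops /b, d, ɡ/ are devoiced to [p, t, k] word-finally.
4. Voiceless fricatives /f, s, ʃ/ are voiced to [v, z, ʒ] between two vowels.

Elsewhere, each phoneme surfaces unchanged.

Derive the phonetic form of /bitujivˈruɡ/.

/b/ — word-initial; rule 3 does not apply here → [b].
/i/ (between /b/ and /t/) occurs in an unstressed syllable → [ə] by rule 1.
/t/ (between /i/ and /u/) is unaffected → [t].
Rule 1 applies to /u/ (between /t/ and /j/: in an unstressed syllable) → [ə].
/j/ stays [j].
/i/ (between /j/ and /v/) occurs in an unstressed syllable → [ə] by rule 1.
/v/ (between /i/ and /r/): no rule targets it → [v].
/r/ (between /v/ and /u/) fails the environment for rule 2, so it stays [r].
/u/ — between /r/ and /ɡ/; rule 1 does not apply here → [u].
/ɡ/ meets the environment for rule 3 (word-finally) → [k].

[bətəjəvˈruk]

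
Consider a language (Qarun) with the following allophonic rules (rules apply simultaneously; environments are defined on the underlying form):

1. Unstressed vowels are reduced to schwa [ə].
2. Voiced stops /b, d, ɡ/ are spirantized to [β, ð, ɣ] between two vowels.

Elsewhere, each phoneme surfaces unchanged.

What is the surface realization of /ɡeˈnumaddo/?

[ɡəˈnuməddə]

/ɡ/ (word-initial) fails the environment for rule 2, so it stays [ɡ].
Rule 1 applies to /e/ (between /ɡ/ and /n/: in an unstressed syllable) → [ə].
/n/ (between /e/ and /u/) is unaffected → [n].
/u/ (between /n/ and /m/) fails the environment for rule 1, so it stays [u].
/m/ stays [m].
/a/ (between /m/ and /d/) occurs in an unstressed syllable → [ə] by rule 1.
/d/ (between /a/ and /d/) fails the environment for rule 2, so it stays [d].
/d/ — between /d/ and /o/; rule 2 does not apply here → [d].
/o/ (word-final) occurs in an unstressed syllable → [ə] by rule 1.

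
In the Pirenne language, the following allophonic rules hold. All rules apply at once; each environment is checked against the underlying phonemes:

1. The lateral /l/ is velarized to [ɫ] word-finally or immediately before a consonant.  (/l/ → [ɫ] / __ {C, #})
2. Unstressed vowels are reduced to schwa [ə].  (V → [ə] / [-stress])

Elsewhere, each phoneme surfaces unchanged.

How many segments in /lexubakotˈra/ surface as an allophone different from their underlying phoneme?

Segments that undergo a rule: /e/ → [ə] (rule 2); /u/ → [ə] (rule 2); /a/ → [ə] (rule 2); /o/ → [ə] (rule 2).
All other segments surface unchanged.

4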